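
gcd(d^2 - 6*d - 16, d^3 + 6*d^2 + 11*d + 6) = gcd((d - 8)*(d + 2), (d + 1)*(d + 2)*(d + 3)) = d + 2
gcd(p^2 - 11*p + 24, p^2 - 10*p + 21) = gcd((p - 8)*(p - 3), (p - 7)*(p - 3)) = p - 3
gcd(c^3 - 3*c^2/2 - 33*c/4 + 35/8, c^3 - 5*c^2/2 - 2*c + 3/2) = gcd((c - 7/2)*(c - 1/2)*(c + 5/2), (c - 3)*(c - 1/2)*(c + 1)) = c - 1/2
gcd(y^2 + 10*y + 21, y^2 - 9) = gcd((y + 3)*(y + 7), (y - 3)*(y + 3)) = y + 3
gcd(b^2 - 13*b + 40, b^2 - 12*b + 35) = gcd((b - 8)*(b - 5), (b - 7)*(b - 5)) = b - 5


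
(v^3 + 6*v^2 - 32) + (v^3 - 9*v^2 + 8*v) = 2*v^3 - 3*v^2 + 8*v - 32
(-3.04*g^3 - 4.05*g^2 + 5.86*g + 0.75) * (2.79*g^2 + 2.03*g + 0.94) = -8.4816*g^5 - 17.4707*g^4 + 5.2703*g^3 + 10.1813*g^2 + 7.0309*g + 0.705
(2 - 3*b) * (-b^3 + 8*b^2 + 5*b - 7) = 3*b^4 - 26*b^3 + b^2 + 31*b - 14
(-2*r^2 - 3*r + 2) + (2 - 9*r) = -2*r^2 - 12*r + 4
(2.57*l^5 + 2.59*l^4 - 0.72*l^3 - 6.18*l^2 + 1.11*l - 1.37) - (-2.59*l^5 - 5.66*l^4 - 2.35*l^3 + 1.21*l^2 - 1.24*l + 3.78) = 5.16*l^5 + 8.25*l^4 + 1.63*l^3 - 7.39*l^2 + 2.35*l - 5.15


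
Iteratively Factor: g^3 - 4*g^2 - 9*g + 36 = (g + 3)*(g^2 - 7*g + 12) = (g - 4)*(g + 3)*(g - 3)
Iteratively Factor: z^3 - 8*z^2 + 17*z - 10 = (z - 2)*(z^2 - 6*z + 5) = (z - 2)*(z - 1)*(z - 5)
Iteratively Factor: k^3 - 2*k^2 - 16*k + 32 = (k - 2)*(k^2 - 16) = (k - 2)*(k + 4)*(k - 4)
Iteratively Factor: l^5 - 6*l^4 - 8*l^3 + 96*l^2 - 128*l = (l - 4)*(l^4 - 2*l^3 - 16*l^2 + 32*l) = (l - 4)*(l - 2)*(l^3 - 16*l) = (l - 4)^2*(l - 2)*(l^2 + 4*l) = l*(l - 4)^2*(l - 2)*(l + 4)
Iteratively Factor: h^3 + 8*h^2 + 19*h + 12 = (h + 1)*(h^2 + 7*h + 12) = (h + 1)*(h + 3)*(h + 4)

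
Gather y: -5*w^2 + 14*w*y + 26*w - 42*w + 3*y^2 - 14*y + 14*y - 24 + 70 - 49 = -5*w^2 + 14*w*y - 16*w + 3*y^2 - 3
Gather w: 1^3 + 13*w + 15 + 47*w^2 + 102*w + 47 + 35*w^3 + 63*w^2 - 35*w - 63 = 35*w^3 + 110*w^2 + 80*w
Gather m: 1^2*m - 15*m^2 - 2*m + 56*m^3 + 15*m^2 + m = 56*m^3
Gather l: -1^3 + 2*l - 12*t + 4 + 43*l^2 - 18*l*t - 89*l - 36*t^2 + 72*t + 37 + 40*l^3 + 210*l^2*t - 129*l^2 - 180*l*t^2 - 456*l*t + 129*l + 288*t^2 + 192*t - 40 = 40*l^3 + l^2*(210*t - 86) + l*(-180*t^2 - 474*t + 42) + 252*t^2 + 252*t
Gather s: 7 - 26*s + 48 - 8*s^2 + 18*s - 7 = -8*s^2 - 8*s + 48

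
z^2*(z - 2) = z^3 - 2*z^2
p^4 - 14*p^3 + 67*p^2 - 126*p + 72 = (p - 6)*(p - 4)*(p - 3)*(p - 1)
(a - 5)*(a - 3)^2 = a^3 - 11*a^2 + 39*a - 45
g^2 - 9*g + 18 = (g - 6)*(g - 3)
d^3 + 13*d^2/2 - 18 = (d - 3/2)*(d + 2)*(d + 6)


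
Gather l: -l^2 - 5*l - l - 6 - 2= -l^2 - 6*l - 8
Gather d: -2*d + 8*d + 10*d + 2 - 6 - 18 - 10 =16*d - 32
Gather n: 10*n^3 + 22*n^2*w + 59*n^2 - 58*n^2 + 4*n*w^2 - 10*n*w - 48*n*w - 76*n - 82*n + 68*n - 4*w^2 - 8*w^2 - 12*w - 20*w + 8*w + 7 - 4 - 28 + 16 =10*n^3 + n^2*(22*w + 1) + n*(4*w^2 - 58*w - 90) - 12*w^2 - 24*w - 9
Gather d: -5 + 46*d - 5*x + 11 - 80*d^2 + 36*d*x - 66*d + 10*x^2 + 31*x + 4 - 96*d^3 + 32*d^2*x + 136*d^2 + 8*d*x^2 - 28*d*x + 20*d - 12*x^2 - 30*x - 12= -96*d^3 + d^2*(32*x + 56) + d*(8*x^2 + 8*x) - 2*x^2 - 4*x - 2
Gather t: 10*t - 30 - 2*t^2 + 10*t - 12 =-2*t^2 + 20*t - 42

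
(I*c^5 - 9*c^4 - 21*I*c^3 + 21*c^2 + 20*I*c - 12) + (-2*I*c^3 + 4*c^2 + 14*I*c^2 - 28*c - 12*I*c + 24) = I*c^5 - 9*c^4 - 23*I*c^3 + 25*c^2 + 14*I*c^2 - 28*c + 8*I*c + 12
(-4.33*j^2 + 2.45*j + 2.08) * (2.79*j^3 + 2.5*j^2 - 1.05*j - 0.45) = -12.0807*j^5 - 3.9895*j^4 + 16.4747*j^3 + 4.576*j^2 - 3.2865*j - 0.936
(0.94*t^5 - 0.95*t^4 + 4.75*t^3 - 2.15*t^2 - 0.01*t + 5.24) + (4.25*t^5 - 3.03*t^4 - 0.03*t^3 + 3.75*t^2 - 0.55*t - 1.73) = 5.19*t^5 - 3.98*t^4 + 4.72*t^3 + 1.6*t^2 - 0.56*t + 3.51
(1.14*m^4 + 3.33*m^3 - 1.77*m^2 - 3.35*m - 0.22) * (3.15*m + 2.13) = 3.591*m^5 + 12.9177*m^4 + 1.5174*m^3 - 14.3226*m^2 - 7.8285*m - 0.4686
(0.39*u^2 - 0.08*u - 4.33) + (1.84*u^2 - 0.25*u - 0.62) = 2.23*u^2 - 0.33*u - 4.95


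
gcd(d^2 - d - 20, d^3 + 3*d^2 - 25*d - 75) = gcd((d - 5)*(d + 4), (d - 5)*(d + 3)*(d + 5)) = d - 5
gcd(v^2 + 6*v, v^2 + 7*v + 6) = v + 6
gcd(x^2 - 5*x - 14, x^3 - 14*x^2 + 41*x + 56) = x - 7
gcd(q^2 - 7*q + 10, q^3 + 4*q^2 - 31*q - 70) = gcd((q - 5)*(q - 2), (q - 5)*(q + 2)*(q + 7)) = q - 5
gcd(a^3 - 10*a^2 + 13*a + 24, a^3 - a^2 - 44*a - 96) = a - 8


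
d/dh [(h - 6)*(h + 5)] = 2*h - 1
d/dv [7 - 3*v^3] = -9*v^2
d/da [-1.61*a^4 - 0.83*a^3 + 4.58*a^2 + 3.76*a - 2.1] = -6.44*a^3 - 2.49*a^2 + 9.16*a + 3.76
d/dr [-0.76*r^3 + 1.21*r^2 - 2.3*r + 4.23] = -2.28*r^2 + 2.42*r - 2.3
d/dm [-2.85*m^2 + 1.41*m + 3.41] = 1.41 - 5.7*m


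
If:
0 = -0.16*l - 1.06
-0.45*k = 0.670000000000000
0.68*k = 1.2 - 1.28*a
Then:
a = 1.73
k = -1.49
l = -6.62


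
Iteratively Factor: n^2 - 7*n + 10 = (n - 2)*(n - 5)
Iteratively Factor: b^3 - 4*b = (b)*(b^2 - 4) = b*(b + 2)*(b - 2)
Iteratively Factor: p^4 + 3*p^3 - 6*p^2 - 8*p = (p + 4)*(p^3 - p^2 - 2*p) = (p - 2)*(p + 4)*(p^2 + p) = (p - 2)*(p + 1)*(p + 4)*(p)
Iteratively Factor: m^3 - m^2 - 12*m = (m - 4)*(m^2 + 3*m) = m*(m - 4)*(m + 3)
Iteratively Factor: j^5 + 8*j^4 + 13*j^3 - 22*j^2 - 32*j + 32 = (j + 2)*(j^4 + 6*j^3 + j^2 - 24*j + 16) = (j - 1)*(j + 2)*(j^3 + 7*j^2 + 8*j - 16) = (j - 1)*(j + 2)*(j + 4)*(j^2 + 3*j - 4) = (j - 1)^2*(j + 2)*(j + 4)*(j + 4)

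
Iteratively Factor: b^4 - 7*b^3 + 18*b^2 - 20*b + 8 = (b - 2)*(b^3 - 5*b^2 + 8*b - 4) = (b - 2)*(b - 1)*(b^2 - 4*b + 4) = (b - 2)^2*(b - 1)*(b - 2)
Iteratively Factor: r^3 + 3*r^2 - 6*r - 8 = (r - 2)*(r^2 + 5*r + 4) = (r - 2)*(r + 4)*(r + 1)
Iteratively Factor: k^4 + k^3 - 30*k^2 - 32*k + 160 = (k - 2)*(k^3 + 3*k^2 - 24*k - 80) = (k - 2)*(k + 4)*(k^2 - k - 20) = (k - 2)*(k + 4)^2*(k - 5)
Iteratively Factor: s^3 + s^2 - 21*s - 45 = (s + 3)*(s^2 - 2*s - 15) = (s + 3)^2*(s - 5)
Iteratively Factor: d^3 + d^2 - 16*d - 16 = (d + 1)*(d^2 - 16) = (d + 1)*(d + 4)*(d - 4)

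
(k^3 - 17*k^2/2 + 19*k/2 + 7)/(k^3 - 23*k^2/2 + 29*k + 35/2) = (k - 2)/(k - 5)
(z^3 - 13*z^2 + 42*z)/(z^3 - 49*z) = (z - 6)/(z + 7)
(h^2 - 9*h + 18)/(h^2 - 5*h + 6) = (h - 6)/(h - 2)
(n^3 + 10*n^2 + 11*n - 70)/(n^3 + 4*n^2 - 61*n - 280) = (n - 2)/(n - 8)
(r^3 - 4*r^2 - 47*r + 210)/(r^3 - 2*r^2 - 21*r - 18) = (r^2 + 2*r - 35)/(r^2 + 4*r + 3)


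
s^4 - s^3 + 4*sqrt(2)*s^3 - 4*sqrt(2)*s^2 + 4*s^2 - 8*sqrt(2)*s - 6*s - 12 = (s - 2)*(s + 1)*(s + sqrt(2))*(s + 3*sqrt(2))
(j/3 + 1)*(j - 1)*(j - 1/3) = j^3/3 + 5*j^2/9 - 11*j/9 + 1/3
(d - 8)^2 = d^2 - 16*d + 64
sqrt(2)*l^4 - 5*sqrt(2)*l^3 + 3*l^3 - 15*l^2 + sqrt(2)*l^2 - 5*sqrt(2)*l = l*(l - 5)*(l + sqrt(2))*(sqrt(2)*l + 1)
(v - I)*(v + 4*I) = v^2 + 3*I*v + 4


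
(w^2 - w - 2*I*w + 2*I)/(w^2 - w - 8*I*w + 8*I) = (w - 2*I)/(w - 8*I)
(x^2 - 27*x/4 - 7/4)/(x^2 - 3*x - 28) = (x + 1/4)/(x + 4)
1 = 1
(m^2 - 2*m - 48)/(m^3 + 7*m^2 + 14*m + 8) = (m^2 - 2*m - 48)/(m^3 + 7*m^2 + 14*m + 8)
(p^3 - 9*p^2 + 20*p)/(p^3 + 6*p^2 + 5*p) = (p^2 - 9*p + 20)/(p^2 + 6*p + 5)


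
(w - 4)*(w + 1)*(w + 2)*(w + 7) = w^4 + 6*w^3 - 17*w^2 - 78*w - 56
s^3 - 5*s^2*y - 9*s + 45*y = (s - 3)*(s + 3)*(s - 5*y)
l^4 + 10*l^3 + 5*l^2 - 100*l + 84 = (l - 2)*(l - 1)*(l + 6)*(l + 7)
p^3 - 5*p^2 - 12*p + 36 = (p - 6)*(p - 2)*(p + 3)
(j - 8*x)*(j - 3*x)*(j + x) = j^3 - 10*j^2*x + 13*j*x^2 + 24*x^3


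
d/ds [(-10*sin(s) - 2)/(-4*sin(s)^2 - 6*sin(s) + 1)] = 2*(-8*sin(s) + 10*cos(2*s) - 21)*cos(s)/(4*sin(s)^2 + 6*sin(s) - 1)^2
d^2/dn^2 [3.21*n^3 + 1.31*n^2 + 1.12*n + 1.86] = 19.26*n + 2.62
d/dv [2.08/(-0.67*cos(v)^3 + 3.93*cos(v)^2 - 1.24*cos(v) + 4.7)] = (-4.1808*cos(v)^2 + 16.3488*cos(v) - 2.5792)*sin(v)/(0.67*cos(v)^3 - 3.93*cos(v)^2 + 1.24*cos(v) - 4.7)^2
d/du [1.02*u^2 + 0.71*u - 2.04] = 2.04*u + 0.71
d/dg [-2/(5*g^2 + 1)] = 20*g/(5*g^2 + 1)^2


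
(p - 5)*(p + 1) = p^2 - 4*p - 5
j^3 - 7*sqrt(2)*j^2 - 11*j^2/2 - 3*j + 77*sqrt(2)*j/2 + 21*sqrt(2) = (j - 6)*(j + 1/2)*(j - 7*sqrt(2))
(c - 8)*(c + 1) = c^2 - 7*c - 8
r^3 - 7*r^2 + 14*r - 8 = (r - 4)*(r - 2)*(r - 1)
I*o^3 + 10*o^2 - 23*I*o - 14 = (o - 7*I)*(o - 2*I)*(I*o + 1)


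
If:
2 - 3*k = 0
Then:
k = 2/3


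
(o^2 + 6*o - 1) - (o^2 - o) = 7*o - 1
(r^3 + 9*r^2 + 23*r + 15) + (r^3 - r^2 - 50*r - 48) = 2*r^3 + 8*r^2 - 27*r - 33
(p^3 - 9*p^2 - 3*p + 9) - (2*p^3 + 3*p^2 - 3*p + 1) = -p^3 - 12*p^2 + 8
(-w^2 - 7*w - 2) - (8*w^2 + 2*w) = -9*w^2 - 9*w - 2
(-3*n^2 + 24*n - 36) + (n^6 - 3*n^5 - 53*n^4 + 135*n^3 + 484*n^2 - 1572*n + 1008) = n^6 - 3*n^5 - 53*n^4 + 135*n^3 + 481*n^2 - 1548*n + 972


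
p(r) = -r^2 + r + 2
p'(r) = 1 - 2*r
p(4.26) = -11.89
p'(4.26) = -7.52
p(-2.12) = -4.61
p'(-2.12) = 5.24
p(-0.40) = 1.44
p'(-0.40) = 1.80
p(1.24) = 1.70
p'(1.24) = -1.48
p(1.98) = 0.06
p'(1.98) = -2.96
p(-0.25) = 1.69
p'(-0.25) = 1.50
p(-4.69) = -24.69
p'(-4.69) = 10.38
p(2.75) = -2.81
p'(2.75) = -4.50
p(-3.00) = -10.00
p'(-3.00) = 7.00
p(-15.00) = -238.00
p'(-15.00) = 31.00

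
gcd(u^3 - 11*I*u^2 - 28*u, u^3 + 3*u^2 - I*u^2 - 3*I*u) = u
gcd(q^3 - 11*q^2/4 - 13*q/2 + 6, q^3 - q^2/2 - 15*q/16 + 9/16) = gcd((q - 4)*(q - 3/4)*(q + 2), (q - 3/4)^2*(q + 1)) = q - 3/4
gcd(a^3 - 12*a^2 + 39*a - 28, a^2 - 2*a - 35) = a - 7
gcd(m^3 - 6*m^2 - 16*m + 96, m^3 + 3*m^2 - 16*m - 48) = m^2 - 16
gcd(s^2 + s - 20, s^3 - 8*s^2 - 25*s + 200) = s + 5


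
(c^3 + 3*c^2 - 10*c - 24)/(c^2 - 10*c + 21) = (c^2 + 6*c + 8)/(c - 7)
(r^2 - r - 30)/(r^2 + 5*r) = (r - 6)/r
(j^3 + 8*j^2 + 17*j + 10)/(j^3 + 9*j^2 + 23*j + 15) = (j + 2)/(j + 3)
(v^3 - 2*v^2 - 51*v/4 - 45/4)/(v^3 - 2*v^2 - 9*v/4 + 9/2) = (2*v^2 - 7*v - 15)/(2*v^2 - 7*v + 6)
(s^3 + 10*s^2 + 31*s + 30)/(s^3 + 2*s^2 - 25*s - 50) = (s + 3)/(s - 5)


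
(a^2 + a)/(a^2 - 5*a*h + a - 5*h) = a/(a - 5*h)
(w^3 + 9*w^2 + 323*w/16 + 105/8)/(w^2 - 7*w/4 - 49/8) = (4*w^2 + 29*w + 30)/(2*(2*w - 7))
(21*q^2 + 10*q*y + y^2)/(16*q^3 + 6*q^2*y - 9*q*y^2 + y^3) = (21*q^2 + 10*q*y + y^2)/(16*q^3 + 6*q^2*y - 9*q*y^2 + y^3)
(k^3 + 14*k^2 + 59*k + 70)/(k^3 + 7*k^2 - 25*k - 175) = (k + 2)/(k - 5)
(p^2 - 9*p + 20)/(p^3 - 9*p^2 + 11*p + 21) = (p^2 - 9*p + 20)/(p^3 - 9*p^2 + 11*p + 21)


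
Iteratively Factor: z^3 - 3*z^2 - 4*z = (z + 1)*(z^2 - 4*z) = (z - 4)*(z + 1)*(z)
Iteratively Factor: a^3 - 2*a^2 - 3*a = (a - 3)*(a^2 + a) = a*(a - 3)*(a + 1)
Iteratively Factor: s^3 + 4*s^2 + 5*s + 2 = (s + 1)*(s^2 + 3*s + 2) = (s + 1)*(s + 2)*(s + 1)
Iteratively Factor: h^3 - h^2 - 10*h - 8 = (h + 2)*(h^2 - 3*h - 4) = (h - 4)*(h + 2)*(h + 1)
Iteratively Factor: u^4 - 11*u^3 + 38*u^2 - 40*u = (u - 5)*(u^3 - 6*u^2 + 8*u) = (u - 5)*(u - 2)*(u^2 - 4*u) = u*(u - 5)*(u - 2)*(u - 4)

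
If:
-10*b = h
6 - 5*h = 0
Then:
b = -3/25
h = 6/5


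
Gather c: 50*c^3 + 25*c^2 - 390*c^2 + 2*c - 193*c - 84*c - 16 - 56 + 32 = 50*c^3 - 365*c^2 - 275*c - 40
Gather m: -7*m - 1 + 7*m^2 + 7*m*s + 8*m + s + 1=7*m^2 + m*(7*s + 1) + s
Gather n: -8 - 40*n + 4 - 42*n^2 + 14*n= -42*n^2 - 26*n - 4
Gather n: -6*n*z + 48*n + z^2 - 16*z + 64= n*(48 - 6*z) + z^2 - 16*z + 64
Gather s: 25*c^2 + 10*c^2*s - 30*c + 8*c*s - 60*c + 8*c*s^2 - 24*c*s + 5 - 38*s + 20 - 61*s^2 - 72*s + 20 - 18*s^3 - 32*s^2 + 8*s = 25*c^2 - 90*c - 18*s^3 + s^2*(8*c - 93) + s*(10*c^2 - 16*c - 102) + 45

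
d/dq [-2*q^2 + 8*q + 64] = 8 - 4*q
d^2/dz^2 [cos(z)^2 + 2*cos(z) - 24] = -2*cos(z) - 2*cos(2*z)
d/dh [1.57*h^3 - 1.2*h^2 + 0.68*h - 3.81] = 4.71*h^2 - 2.4*h + 0.68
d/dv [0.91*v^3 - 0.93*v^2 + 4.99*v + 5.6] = 2.73*v^2 - 1.86*v + 4.99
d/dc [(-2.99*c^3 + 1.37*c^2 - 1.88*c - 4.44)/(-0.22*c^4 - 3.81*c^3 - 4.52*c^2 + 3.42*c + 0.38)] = (-0.6578*c^6 + 0.602800000000002*c^5 + 17.4937*c^4 - 38.6844*c^3 - 57.97*c^2 - 39.0964*c + 14.4704)/(0.0484*c^8 + 1.6764*c^7 + 16.5049*c^6 + 32.9376*c^5 - 5.79720000000001*c^4 - 33.8124*c^3 + 8.2612*c^2 + 2.5992*c + 0.1444)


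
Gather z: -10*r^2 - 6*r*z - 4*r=-10*r^2 - 6*r*z - 4*r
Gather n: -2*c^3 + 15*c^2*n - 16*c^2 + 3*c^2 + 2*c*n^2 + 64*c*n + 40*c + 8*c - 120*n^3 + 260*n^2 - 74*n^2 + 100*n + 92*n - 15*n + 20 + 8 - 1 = -2*c^3 - 13*c^2 + 48*c - 120*n^3 + n^2*(2*c + 186) + n*(15*c^2 + 64*c + 177) + 27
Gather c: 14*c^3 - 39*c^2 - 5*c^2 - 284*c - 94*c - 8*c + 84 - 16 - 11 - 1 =14*c^3 - 44*c^2 - 386*c + 56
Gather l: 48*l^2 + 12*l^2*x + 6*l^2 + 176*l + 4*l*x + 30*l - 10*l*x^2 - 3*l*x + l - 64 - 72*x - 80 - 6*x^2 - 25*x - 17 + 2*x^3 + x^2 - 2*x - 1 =l^2*(12*x + 54) + l*(-10*x^2 + x + 207) + 2*x^3 - 5*x^2 - 99*x - 162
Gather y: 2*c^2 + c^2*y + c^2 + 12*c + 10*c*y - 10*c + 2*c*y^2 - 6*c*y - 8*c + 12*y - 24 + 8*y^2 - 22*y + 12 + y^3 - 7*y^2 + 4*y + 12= 3*c^2 - 6*c + y^3 + y^2*(2*c + 1) + y*(c^2 + 4*c - 6)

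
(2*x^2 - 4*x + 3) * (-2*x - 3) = -4*x^3 + 2*x^2 + 6*x - 9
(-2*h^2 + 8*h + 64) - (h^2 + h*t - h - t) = -3*h^2 - h*t + 9*h + t + 64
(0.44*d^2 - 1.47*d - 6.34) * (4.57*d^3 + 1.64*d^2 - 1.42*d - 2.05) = 2.0108*d^5 - 5.9963*d^4 - 32.0094*d^3 - 9.2122*d^2 + 12.0163*d + 12.997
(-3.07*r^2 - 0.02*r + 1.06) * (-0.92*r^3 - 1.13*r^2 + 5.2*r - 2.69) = 2.8244*r^5 + 3.4875*r^4 - 16.9166*r^3 + 6.9565*r^2 + 5.5658*r - 2.8514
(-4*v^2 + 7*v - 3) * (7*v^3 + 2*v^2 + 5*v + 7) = -28*v^5 + 41*v^4 - 27*v^3 + v^2 + 34*v - 21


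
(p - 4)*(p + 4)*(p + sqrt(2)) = p^3 + sqrt(2)*p^2 - 16*p - 16*sqrt(2)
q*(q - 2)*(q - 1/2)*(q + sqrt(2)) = q^4 - 5*q^3/2 + sqrt(2)*q^3 - 5*sqrt(2)*q^2/2 + q^2 + sqrt(2)*q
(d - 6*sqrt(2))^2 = d^2 - 12*sqrt(2)*d + 72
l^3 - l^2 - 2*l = l*(l - 2)*(l + 1)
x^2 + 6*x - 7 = (x - 1)*(x + 7)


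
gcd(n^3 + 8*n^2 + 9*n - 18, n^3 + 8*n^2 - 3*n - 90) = n + 6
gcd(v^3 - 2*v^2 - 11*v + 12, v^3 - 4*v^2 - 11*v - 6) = 1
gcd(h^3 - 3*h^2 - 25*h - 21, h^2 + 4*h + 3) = h^2 + 4*h + 3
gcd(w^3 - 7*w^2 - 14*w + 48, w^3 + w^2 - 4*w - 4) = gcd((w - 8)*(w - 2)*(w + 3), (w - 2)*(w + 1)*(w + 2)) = w - 2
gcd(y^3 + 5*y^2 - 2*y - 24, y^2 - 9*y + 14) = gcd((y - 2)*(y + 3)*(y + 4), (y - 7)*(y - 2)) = y - 2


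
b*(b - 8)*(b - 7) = b^3 - 15*b^2 + 56*b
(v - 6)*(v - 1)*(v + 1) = v^3 - 6*v^2 - v + 6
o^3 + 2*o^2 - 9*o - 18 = (o - 3)*(o + 2)*(o + 3)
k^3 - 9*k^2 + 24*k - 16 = (k - 4)^2*(k - 1)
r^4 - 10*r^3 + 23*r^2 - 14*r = r*(r - 7)*(r - 2)*(r - 1)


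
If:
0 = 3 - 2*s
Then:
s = 3/2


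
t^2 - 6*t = t*(t - 6)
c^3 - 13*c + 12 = (c - 3)*(c - 1)*(c + 4)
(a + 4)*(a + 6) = a^2 + 10*a + 24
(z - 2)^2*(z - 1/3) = z^3 - 13*z^2/3 + 16*z/3 - 4/3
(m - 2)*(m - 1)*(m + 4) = m^3 + m^2 - 10*m + 8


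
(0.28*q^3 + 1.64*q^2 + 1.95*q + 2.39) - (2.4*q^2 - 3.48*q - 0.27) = 0.28*q^3 - 0.76*q^2 + 5.43*q + 2.66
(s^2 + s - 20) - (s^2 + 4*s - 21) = 1 - 3*s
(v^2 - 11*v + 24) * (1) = v^2 - 11*v + 24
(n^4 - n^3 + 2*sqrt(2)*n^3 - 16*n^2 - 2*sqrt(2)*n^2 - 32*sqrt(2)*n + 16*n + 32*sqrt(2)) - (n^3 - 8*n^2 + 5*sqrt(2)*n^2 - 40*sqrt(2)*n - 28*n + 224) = n^4 - 2*n^3 + 2*sqrt(2)*n^3 - 7*sqrt(2)*n^2 - 8*n^2 + 8*sqrt(2)*n + 44*n - 224 + 32*sqrt(2)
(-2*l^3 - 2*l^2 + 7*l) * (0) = 0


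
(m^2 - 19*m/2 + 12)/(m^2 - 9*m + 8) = (m - 3/2)/(m - 1)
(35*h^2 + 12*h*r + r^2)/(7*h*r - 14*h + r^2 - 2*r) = (5*h + r)/(r - 2)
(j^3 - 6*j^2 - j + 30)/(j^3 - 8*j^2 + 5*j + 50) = (j - 3)/(j - 5)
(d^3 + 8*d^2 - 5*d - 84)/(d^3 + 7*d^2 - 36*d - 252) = (d^2 + d - 12)/(d^2 - 36)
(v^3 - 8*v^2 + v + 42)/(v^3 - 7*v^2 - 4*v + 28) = (v - 3)/(v - 2)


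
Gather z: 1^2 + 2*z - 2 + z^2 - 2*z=z^2 - 1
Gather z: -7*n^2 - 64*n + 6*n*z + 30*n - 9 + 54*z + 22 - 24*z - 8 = -7*n^2 - 34*n + z*(6*n + 30) + 5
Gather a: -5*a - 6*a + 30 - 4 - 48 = -11*a - 22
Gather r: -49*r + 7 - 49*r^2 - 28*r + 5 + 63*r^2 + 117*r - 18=14*r^2 + 40*r - 6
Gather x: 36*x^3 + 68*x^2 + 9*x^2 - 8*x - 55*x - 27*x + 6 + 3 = 36*x^3 + 77*x^2 - 90*x + 9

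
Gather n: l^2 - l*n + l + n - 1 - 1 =l^2 + l + n*(1 - l) - 2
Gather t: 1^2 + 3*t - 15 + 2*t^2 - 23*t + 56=2*t^2 - 20*t + 42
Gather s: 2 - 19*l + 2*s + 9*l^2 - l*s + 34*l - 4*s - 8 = 9*l^2 + 15*l + s*(-l - 2) - 6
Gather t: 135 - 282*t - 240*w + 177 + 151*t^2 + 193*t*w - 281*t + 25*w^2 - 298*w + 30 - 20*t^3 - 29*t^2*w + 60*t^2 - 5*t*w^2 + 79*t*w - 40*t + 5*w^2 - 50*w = -20*t^3 + t^2*(211 - 29*w) + t*(-5*w^2 + 272*w - 603) + 30*w^2 - 588*w + 342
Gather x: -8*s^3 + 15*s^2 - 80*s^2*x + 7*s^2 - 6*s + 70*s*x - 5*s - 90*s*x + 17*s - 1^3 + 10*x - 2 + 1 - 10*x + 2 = -8*s^3 + 22*s^2 + 6*s + x*(-80*s^2 - 20*s)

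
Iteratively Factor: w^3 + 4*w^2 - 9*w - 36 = (w - 3)*(w^2 + 7*w + 12) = (w - 3)*(w + 4)*(w + 3)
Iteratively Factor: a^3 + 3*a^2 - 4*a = (a)*(a^2 + 3*a - 4) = a*(a - 1)*(a + 4)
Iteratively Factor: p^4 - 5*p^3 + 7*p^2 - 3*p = (p - 3)*(p^3 - 2*p^2 + p) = (p - 3)*(p - 1)*(p^2 - p) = p*(p - 3)*(p - 1)*(p - 1)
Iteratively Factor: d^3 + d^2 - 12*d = (d + 4)*(d^2 - 3*d) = (d - 3)*(d + 4)*(d)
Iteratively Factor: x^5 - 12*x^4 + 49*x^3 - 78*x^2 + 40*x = (x)*(x^4 - 12*x^3 + 49*x^2 - 78*x + 40) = x*(x - 4)*(x^3 - 8*x^2 + 17*x - 10) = x*(x - 5)*(x - 4)*(x^2 - 3*x + 2) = x*(x - 5)*(x - 4)*(x - 2)*(x - 1)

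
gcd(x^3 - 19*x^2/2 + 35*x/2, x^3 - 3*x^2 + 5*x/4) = x^2 - 5*x/2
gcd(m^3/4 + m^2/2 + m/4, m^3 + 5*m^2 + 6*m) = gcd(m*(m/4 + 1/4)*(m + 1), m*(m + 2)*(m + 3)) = m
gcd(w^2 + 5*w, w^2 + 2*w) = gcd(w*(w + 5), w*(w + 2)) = w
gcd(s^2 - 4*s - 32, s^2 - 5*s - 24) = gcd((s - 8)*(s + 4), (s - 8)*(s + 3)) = s - 8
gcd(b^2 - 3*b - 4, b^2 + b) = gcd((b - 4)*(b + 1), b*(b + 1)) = b + 1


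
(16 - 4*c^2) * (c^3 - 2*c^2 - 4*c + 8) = -4*c^5 + 8*c^4 + 32*c^3 - 64*c^2 - 64*c + 128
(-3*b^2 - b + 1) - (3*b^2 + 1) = -6*b^2 - b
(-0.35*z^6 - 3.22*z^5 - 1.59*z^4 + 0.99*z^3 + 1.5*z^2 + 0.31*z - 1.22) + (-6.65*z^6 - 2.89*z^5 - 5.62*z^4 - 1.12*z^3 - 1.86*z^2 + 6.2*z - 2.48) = -7.0*z^6 - 6.11*z^5 - 7.21*z^4 - 0.13*z^3 - 0.36*z^2 + 6.51*z - 3.7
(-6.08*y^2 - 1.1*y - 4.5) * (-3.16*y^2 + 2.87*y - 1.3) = 19.2128*y^4 - 13.9736*y^3 + 18.967*y^2 - 11.485*y + 5.85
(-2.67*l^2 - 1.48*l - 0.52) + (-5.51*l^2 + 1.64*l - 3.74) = -8.18*l^2 + 0.16*l - 4.26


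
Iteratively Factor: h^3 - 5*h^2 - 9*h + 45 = (h - 3)*(h^2 - 2*h - 15) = (h - 3)*(h + 3)*(h - 5)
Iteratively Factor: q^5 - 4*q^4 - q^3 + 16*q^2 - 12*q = (q)*(q^4 - 4*q^3 - q^2 + 16*q - 12) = q*(q - 1)*(q^3 - 3*q^2 - 4*q + 12) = q*(q - 1)*(q + 2)*(q^2 - 5*q + 6) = q*(q - 2)*(q - 1)*(q + 2)*(q - 3)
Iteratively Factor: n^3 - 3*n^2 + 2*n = (n - 1)*(n^2 - 2*n) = (n - 2)*(n - 1)*(n)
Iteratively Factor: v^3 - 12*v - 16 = (v + 2)*(v^2 - 2*v - 8) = (v + 2)^2*(v - 4)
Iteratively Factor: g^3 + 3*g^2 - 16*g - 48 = (g + 4)*(g^2 - g - 12) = (g + 3)*(g + 4)*(g - 4)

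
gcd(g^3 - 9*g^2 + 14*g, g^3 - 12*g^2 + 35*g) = g^2 - 7*g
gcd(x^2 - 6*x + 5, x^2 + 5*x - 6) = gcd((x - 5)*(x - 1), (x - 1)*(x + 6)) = x - 1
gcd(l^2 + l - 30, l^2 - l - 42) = l + 6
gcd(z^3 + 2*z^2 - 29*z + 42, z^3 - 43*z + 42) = z + 7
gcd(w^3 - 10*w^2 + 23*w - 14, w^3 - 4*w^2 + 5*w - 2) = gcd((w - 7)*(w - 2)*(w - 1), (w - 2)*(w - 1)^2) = w^2 - 3*w + 2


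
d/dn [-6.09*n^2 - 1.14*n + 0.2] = -12.18*n - 1.14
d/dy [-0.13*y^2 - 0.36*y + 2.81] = -0.26*y - 0.36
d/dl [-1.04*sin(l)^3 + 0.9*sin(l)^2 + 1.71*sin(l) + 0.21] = (-3.12*sin(l)^2 + 1.8*sin(l) + 1.71)*cos(l)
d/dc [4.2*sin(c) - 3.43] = 4.2*cos(c)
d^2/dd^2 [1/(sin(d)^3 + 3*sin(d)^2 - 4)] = 3*(-12*sin(d)^4 + 3*sin(d) - sin(3*d) + 8)/(4*(sin(d) - 1)^3*(sin(d) + 2)^4)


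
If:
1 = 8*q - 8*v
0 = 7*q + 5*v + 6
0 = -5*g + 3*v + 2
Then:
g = 9/160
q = -43/96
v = -55/96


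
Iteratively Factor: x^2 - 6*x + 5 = (x - 5)*(x - 1)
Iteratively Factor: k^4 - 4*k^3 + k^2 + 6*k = (k)*(k^3 - 4*k^2 + k + 6) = k*(k - 3)*(k^2 - k - 2) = k*(k - 3)*(k - 2)*(k + 1)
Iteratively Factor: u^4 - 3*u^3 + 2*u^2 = (u)*(u^3 - 3*u^2 + 2*u) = u*(u - 1)*(u^2 - 2*u) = u*(u - 2)*(u - 1)*(u)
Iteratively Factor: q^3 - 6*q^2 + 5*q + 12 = (q + 1)*(q^2 - 7*q + 12) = (q - 3)*(q + 1)*(q - 4)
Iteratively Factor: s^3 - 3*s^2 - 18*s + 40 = (s - 2)*(s^2 - s - 20) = (s - 2)*(s + 4)*(s - 5)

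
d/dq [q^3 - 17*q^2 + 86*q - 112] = 3*q^2 - 34*q + 86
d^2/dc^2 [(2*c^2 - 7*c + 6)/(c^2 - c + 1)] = 2*(-5*c^3 + 12*c^2 + 3*c - 5)/(c^6 - 3*c^5 + 6*c^4 - 7*c^3 + 6*c^2 - 3*c + 1)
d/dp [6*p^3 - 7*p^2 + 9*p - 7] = 18*p^2 - 14*p + 9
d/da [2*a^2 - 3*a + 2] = 4*a - 3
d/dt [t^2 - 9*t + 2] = 2*t - 9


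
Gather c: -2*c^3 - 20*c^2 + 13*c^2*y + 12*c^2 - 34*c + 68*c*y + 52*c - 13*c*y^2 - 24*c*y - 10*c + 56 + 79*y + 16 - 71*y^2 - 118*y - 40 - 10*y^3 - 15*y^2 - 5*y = -2*c^3 + c^2*(13*y - 8) + c*(-13*y^2 + 44*y + 8) - 10*y^3 - 86*y^2 - 44*y + 32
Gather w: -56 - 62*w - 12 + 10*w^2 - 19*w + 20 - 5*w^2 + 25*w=5*w^2 - 56*w - 48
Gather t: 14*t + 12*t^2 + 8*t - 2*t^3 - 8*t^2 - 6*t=-2*t^3 + 4*t^2 + 16*t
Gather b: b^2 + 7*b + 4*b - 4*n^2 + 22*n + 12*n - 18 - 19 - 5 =b^2 + 11*b - 4*n^2 + 34*n - 42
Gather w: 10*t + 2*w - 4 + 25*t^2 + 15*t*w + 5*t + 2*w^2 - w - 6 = 25*t^2 + 15*t + 2*w^2 + w*(15*t + 1) - 10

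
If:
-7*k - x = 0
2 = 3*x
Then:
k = -2/21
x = 2/3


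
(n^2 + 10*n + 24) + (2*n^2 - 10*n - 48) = 3*n^2 - 24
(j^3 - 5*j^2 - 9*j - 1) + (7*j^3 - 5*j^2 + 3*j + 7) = 8*j^3 - 10*j^2 - 6*j + 6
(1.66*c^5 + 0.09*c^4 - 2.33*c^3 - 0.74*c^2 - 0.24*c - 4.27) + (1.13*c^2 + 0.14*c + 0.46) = 1.66*c^5 + 0.09*c^4 - 2.33*c^3 + 0.39*c^2 - 0.1*c - 3.81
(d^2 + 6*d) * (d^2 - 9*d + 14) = d^4 - 3*d^3 - 40*d^2 + 84*d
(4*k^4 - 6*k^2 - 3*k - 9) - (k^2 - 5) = 4*k^4 - 7*k^2 - 3*k - 4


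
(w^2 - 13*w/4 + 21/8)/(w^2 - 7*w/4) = (w - 3/2)/w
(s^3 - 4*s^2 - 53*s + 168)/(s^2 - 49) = (s^2 - 11*s + 24)/(s - 7)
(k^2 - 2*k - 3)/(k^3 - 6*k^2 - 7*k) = (k - 3)/(k*(k - 7))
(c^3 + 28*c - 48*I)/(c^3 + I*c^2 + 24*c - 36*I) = (c - 4*I)/(c - 3*I)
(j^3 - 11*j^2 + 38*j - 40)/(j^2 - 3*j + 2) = (j^2 - 9*j + 20)/(j - 1)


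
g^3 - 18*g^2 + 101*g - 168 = (g - 8)*(g - 7)*(g - 3)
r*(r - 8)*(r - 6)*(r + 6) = r^4 - 8*r^3 - 36*r^2 + 288*r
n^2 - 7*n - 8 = (n - 8)*(n + 1)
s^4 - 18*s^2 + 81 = (s - 3)^2*(s + 3)^2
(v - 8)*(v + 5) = v^2 - 3*v - 40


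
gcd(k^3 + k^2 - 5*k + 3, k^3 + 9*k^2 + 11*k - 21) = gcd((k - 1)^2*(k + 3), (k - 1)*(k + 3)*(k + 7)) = k^2 + 2*k - 3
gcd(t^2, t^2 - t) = t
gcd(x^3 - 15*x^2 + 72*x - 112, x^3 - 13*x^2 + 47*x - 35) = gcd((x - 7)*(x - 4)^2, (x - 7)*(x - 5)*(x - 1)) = x - 7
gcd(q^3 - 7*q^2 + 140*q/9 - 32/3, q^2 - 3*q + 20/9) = q - 4/3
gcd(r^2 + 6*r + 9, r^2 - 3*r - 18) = r + 3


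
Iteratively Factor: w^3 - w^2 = (w)*(w^2 - w) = w*(w - 1)*(w)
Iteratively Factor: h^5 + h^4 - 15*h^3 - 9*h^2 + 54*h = (h - 2)*(h^4 + 3*h^3 - 9*h^2 - 27*h) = (h - 2)*(h + 3)*(h^3 - 9*h) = h*(h - 2)*(h + 3)*(h^2 - 9) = h*(h - 3)*(h - 2)*(h + 3)*(h + 3)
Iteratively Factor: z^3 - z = (z - 1)*(z^2 + z) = z*(z - 1)*(z + 1)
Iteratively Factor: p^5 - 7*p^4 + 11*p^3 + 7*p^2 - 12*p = (p - 1)*(p^4 - 6*p^3 + 5*p^2 + 12*p) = p*(p - 1)*(p^3 - 6*p^2 + 5*p + 12) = p*(p - 3)*(p - 1)*(p^2 - 3*p - 4) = p*(p - 4)*(p - 3)*(p - 1)*(p + 1)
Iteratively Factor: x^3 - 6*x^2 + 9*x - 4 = (x - 1)*(x^2 - 5*x + 4) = (x - 4)*(x - 1)*(x - 1)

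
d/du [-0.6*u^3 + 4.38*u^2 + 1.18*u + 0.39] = -1.8*u^2 + 8.76*u + 1.18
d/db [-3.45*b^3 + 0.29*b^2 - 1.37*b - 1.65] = -10.35*b^2 + 0.58*b - 1.37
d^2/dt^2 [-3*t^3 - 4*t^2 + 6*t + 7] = -18*t - 8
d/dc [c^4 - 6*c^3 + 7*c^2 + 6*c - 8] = 4*c^3 - 18*c^2 + 14*c + 6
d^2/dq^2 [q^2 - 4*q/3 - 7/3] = 2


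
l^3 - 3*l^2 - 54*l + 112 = (l - 8)*(l - 2)*(l + 7)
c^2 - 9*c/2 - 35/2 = (c - 7)*(c + 5/2)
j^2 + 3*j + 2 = (j + 1)*(j + 2)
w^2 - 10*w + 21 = (w - 7)*(w - 3)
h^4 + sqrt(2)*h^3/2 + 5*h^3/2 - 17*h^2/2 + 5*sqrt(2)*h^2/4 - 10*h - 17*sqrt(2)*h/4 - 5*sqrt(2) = (h - 5/2)*(h + 1)*(h + 4)*(h + sqrt(2)/2)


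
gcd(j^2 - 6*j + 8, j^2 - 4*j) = j - 4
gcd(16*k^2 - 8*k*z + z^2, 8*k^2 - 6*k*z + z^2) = -4*k + z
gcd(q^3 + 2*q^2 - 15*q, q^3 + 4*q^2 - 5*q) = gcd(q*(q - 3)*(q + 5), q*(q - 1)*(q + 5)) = q^2 + 5*q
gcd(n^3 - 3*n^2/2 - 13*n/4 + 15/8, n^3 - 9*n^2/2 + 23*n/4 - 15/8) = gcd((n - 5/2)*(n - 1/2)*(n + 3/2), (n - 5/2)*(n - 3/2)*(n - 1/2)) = n^2 - 3*n + 5/4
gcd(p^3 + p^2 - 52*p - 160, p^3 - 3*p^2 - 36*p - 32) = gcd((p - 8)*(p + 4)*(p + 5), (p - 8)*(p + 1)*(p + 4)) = p^2 - 4*p - 32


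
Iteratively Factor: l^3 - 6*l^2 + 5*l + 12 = (l - 4)*(l^2 - 2*l - 3) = (l - 4)*(l - 3)*(l + 1)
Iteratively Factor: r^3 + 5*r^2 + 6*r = (r + 3)*(r^2 + 2*r) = r*(r + 3)*(r + 2)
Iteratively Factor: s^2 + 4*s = (s)*(s + 4)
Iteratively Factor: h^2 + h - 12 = (h + 4)*(h - 3)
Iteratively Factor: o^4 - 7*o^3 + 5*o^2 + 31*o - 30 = (o - 5)*(o^3 - 2*o^2 - 5*o + 6) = (o - 5)*(o - 3)*(o^2 + o - 2) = (o - 5)*(o - 3)*(o - 1)*(o + 2)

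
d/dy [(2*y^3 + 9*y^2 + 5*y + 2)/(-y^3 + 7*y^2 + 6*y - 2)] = (23*y^4 + 34*y^3 + 13*y^2 - 64*y - 22)/(y^6 - 14*y^5 + 37*y^4 + 88*y^3 + 8*y^2 - 24*y + 4)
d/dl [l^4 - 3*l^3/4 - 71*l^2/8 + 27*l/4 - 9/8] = 4*l^3 - 9*l^2/4 - 71*l/4 + 27/4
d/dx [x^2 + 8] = 2*x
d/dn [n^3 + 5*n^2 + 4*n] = 3*n^2 + 10*n + 4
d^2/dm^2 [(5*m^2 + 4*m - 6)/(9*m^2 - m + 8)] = 2*(369*m^3 - 2538*m^2 - 702*m + 778)/(729*m^6 - 243*m^5 + 1971*m^4 - 433*m^3 + 1752*m^2 - 192*m + 512)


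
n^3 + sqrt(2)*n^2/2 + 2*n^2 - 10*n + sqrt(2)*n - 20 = (n + 2)*(n - 2*sqrt(2))*(n + 5*sqrt(2)/2)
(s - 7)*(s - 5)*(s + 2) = s^3 - 10*s^2 + 11*s + 70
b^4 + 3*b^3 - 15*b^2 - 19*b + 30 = (b - 3)*(b - 1)*(b + 2)*(b + 5)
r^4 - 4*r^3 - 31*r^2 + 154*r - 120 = (r - 5)*(r - 4)*(r - 1)*(r + 6)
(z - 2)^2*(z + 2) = z^3 - 2*z^2 - 4*z + 8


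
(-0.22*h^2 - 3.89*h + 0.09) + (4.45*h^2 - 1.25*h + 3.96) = 4.23*h^2 - 5.14*h + 4.05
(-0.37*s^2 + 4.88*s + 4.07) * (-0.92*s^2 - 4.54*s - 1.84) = 0.3404*s^4 - 2.8098*s^3 - 25.2188*s^2 - 27.457*s - 7.4888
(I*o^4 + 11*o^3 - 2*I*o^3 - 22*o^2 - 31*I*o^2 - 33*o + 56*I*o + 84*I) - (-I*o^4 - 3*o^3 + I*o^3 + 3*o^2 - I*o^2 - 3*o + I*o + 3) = 2*I*o^4 + 14*o^3 - 3*I*o^3 - 25*o^2 - 30*I*o^2 - 30*o + 55*I*o - 3 + 84*I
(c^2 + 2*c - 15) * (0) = 0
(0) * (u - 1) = 0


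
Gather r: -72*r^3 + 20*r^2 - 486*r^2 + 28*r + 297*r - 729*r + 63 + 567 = -72*r^3 - 466*r^2 - 404*r + 630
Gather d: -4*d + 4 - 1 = 3 - 4*d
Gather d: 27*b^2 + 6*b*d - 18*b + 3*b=27*b^2 + 6*b*d - 15*b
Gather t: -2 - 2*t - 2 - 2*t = -4*t - 4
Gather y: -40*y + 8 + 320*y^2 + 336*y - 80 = 320*y^2 + 296*y - 72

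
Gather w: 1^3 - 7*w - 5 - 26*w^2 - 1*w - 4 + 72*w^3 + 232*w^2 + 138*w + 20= 72*w^3 + 206*w^2 + 130*w + 12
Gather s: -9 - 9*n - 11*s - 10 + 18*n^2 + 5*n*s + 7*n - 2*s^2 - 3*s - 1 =18*n^2 - 2*n - 2*s^2 + s*(5*n - 14) - 20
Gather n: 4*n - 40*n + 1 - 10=-36*n - 9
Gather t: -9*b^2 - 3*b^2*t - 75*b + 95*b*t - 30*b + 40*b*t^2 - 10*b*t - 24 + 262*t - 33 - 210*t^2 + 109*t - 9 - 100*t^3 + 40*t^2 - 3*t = -9*b^2 - 105*b - 100*t^3 + t^2*(40*b - 170) + t*(-3*b^2 + 85*b + 368) - 66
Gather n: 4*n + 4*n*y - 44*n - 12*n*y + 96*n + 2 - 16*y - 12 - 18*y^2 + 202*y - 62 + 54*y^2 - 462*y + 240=n*(56 - 8*y) + 36*y^2 - 276*y + 168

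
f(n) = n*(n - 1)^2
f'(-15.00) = 736.00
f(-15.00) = -3840.00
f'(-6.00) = 133.00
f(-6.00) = -294.00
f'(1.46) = 1.55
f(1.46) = 0.31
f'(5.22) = 61.87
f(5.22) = 92.96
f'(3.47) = 23.24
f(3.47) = 21.17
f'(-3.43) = 50.01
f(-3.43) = -67.31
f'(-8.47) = 250.10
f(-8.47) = -759.60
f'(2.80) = 13.32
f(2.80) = 9.07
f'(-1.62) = 15.35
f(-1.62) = -11.12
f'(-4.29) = 73.37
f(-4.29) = -120.05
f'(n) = n*(2*n - 2) + (n - 1)^2 = (n - 1)*(3*n - 1)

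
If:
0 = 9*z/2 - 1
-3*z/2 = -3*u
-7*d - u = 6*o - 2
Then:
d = 17/63 - 6*o/7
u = 1/9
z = 2/9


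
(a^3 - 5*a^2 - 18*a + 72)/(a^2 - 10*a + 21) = (a^2 - 2*a - 24)/(a - 7)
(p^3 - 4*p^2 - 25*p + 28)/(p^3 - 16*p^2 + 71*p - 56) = (p + 4)/(p - 8)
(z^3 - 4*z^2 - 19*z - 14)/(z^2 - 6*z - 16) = (z^2 - 6*z - 7)/(z - 8)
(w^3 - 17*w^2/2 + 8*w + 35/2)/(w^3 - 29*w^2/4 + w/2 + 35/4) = 2*(2*w - 5)/(4*w - 5)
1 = 1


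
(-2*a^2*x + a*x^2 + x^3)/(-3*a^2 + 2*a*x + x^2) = x*(2*a + x)/(3*a + x)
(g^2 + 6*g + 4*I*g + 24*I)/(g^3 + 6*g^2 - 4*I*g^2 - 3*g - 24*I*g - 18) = (g + 4*I)/(g^2 - 4*I*g - 3)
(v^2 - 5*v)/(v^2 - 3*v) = (v - 5)/(v - 3)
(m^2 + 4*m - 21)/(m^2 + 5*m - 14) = (m - 3)/(m - 2)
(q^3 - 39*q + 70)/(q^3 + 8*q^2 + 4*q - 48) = (q^2 + 2*q - 35)/(q^2 + 10*q + 24)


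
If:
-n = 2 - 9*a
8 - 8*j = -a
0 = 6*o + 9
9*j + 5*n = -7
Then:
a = -16/123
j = 121/123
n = -130/41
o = -3/2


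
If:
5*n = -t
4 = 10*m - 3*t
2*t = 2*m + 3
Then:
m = 17/14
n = -19/35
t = 19/7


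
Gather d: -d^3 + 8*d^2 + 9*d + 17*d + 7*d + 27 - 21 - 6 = -d^3 + 8*d^2 + 33*d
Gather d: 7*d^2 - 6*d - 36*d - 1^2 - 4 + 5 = 7*d^2 - 42*d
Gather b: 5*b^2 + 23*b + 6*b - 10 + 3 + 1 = 5*b^2 + 29*b - 6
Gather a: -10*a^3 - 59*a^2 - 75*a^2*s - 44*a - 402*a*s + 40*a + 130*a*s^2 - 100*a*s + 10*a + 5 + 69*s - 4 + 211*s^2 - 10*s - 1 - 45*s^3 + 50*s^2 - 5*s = -10*a^3 + a^2*(-75*s - 59) + a*(130*s^2 - 502*s + 6) - 45*s^3 + 261*s^2 + 54*s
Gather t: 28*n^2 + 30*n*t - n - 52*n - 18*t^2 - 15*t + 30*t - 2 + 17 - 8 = 28*n^2 - 53*n - 18*t^2 + t*(30*n + 15) + 7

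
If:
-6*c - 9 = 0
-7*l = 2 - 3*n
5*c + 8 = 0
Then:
No Solution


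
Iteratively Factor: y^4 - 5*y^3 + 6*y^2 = (y - 3)*(y^3 - 2*y^2) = y*(y - 3)*(y^2 - 2*y) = y*(y - 3)*(y - 2)*(y)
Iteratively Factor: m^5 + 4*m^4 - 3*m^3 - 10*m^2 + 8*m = (m)*(m^4 + 4*m^3 - 3*m^2 - 10*m + 8) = m*(m - 1)*(m^3 + 5*m^2 + 2*m - 8) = m*(m - 1)*(m + 4)*(m^2 + m - 2) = m*(m - 1)*(m + 2)*(m + 4)*(m - 1)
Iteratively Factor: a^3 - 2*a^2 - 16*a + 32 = (a + 4)*(a^2 - 6*a + 8) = (a - 2)*(a + 4)*(a - 4)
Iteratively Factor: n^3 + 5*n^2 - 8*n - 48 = (n + 4)*(n^2 + n - 12) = (n + 4)^2*(n - 3)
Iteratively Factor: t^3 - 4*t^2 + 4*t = (t)*(t^2 - 4*t + 4) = t*(t - 2)*(t - 2)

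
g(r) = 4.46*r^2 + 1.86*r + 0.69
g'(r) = 8.92*r + 1.86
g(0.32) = 1.74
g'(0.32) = 4.71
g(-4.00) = 64.61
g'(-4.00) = -33.82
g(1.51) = 13.67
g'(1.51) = 15.33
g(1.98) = 21.86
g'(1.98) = 19.52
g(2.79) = 40.60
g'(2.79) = 26.75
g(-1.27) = 5.52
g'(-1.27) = -9.47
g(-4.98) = 102.04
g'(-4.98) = -42.56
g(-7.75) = 254.15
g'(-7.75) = -67.27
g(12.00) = 665.25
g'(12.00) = 108.90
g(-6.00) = 150.09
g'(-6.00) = -51.66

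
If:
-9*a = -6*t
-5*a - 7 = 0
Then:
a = -7/5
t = -21/10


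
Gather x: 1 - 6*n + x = -6*n + x + 1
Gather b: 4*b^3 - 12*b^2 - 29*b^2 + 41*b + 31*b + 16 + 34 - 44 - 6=4*b^3 - 41*b^2 + 72*b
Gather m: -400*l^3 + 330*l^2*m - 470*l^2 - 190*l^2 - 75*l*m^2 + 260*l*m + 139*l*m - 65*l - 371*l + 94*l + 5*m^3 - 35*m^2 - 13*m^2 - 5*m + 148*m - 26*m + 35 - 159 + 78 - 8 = -400*l^3 - 660*l^2 - 342*l + 5*m^3 + m^2*(-75*l - 48) + m*(330*l^2 + 399*l + 117) - 54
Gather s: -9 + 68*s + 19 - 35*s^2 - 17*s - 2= -35*s^2 + 51*s + 8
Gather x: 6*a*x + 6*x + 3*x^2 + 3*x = 3*x^2 + x*(6*a + 9)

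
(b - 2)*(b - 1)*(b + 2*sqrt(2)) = b^3 - 3*b^2 + 2*sqrt(2)*b^2 - 6*sqrt(2)*b + 2*b + 4*sqrt(2)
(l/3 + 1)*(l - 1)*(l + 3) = l^3/3 + 5*l^2/3 + l - 3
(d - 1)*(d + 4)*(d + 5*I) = d^3 + 3*d^2 + 5*I*d^2 - 4*d + 15*I*d - 20*I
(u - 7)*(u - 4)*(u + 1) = u^3 - 10*u^2 + 17*u + 28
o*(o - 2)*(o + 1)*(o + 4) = o^4 + 3*o^3 - 6*o^2 - 8*o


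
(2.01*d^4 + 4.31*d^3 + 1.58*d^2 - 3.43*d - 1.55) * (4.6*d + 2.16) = 9.246*d^5 + 24.1676*d^4 + 16.5776*d^3 - 12.3652*d^2 - 14.5388*d - 3.348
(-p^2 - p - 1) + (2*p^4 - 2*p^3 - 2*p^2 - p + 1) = 2*p^4 - 2*p^3 - 3*p^2 - 2*p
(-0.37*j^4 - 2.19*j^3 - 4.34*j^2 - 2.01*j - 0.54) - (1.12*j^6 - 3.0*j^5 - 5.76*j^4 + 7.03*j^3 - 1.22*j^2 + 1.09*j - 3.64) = -1.12*j^6 + 3.0*j^5 + 5.39*j^4 - 9.22*j^3 - 3.12*j^2 - 3.1*j + 3.1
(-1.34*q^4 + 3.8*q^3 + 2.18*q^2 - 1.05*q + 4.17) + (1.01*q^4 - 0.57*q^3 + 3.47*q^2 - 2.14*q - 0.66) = -0.33*q^4 + 3.23*q^3 + 5.65*q^2 - 3.19*q + 3.51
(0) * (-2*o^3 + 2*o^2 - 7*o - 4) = 0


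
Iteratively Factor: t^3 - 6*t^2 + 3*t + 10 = (t - 2)*(t^2 - 4*t - 5) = (t - 5)*(t - 2)*(t + 1)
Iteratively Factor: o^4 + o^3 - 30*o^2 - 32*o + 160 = (o - 5)*(o^3 + 6*o^2 - 32) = (o - 5)*(o - 2)*(o^2 + 8*o + 16) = (o - 5)*(o - 2)*(o + 4)*(o + 4)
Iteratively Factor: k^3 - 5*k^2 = (k - 5)*(k^2) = k*(k - 5)*(k)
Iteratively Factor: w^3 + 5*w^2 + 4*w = (w + 4)*(w^2 + w) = w*(w + 4)*(w + 1)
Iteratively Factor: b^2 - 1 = (b + 1)*(b - 1)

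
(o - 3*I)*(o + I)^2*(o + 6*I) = o^4 + 5*I*o^3 + 11*o^2 + 33*I*o - 18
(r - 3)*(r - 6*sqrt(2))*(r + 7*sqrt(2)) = r^3 - 3*r^2 + sqrt(2)*r^2 - 84*r - 3*sqrt(2)*r + 252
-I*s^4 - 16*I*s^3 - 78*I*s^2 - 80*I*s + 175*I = (s + 5)^2*(s + 7)*(-I*s + I)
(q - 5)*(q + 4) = q^2 - q - 20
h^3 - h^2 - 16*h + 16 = (h - 4)*(h - 1)*(h + 4)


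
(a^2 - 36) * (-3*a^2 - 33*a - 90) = -3*a^4 - 33*a^3 + 18*a^2 + 1188*a + 3240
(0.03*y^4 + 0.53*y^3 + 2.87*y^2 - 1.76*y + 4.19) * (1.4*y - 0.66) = 0.042*y^5 + 0.7222*y^4 + 3.6682*y^3 - 4.3582*y^2 + 7.0276*y - 2.7654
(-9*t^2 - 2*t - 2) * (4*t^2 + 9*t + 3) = -36*t^4 - 89*t^3 - 53*t^2 - 24*t - 6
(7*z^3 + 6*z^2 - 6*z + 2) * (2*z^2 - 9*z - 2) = 14*z^5 - 51*z^4 - 80*z^3 + 46*z^2 - 6*z - 4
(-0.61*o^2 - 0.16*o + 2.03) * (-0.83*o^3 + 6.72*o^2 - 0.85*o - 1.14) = 0.5063*o^5 - 3.9664*o^4 - 2.2416*o^3 + 14.473*o^2 - 1.5431*o - 2.3142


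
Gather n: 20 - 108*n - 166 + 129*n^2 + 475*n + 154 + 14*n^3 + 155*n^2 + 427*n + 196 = 14*n^3 + 284*n^2 + 794*n + 204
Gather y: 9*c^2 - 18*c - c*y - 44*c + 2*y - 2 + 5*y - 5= 9*c^2 - 62*c + y*(7 - c) - 7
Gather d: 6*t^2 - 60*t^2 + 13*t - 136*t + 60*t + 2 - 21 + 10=-54*t^2 - 63*t - 9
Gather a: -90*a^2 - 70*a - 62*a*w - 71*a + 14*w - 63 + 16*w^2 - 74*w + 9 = -90*a^2 + a*(-62*w - 141) + 16*w^2 - 60*w - 54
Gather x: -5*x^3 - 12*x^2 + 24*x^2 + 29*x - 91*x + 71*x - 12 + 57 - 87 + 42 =-5*x^3 + 12*x^2 + 9*x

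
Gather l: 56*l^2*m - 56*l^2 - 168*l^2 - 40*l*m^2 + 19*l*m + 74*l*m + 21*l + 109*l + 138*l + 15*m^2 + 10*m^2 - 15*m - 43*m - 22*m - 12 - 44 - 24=l^2*(56*m - 224) + l*(-40*m^2 + 93*m + 268) + 25*m^2 - 80*m - 80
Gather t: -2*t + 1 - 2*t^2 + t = -2*t^2 - t + 1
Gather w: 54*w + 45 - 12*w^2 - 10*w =-12*w^2 + 44*w + 45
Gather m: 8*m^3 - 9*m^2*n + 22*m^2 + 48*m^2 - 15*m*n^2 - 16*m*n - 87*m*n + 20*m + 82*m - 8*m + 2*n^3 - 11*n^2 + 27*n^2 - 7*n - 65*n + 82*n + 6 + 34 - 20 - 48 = 8*m^3 + m^2*(70 - 9*n) + m*(-15*n^2 - 103*n + 94) + 2*n^3 + 16*n^2 + 10*n - 28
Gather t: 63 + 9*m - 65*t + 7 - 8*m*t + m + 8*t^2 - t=10*m + 8*t^2 + t*(-8*m - 66) + 70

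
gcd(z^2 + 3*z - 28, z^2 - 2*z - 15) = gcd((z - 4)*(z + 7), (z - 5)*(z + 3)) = 1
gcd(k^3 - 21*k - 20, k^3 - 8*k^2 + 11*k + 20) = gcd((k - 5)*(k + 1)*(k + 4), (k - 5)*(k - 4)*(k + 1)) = k^2 - 4*k - 5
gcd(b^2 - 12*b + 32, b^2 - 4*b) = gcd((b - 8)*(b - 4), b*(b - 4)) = b - 4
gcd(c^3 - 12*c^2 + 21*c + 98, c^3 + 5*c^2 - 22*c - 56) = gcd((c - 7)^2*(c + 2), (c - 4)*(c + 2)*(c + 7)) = c + 2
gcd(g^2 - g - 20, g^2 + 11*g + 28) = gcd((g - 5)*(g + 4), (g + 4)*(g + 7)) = g + 4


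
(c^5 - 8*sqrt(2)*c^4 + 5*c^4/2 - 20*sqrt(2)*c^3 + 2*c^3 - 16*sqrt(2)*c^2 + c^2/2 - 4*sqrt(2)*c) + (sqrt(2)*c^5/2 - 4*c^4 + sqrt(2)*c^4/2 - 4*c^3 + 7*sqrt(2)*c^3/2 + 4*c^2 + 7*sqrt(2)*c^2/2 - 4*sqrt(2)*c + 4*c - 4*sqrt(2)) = sqrt(2)*c^5/2 + c^5 - 15*sqrt(2)*c^4/2 - 3*c^4/2 - 33*sqrt(2)*c^3/2 - 2*c^3 - 25*sqrt(2)*c^2/2 + 9*c^2/2 - 8*sqrt(2)*c + 4*c - 4*sqrt(2)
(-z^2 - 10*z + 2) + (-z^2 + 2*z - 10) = -2*z^2 - 8*z - 8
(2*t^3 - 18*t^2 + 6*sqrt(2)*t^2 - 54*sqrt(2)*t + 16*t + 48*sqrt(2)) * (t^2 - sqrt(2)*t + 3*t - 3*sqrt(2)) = 2*t^5 - 12*t^4 + 4*sqrt(2)*t^4 - 50*t^3 - 24*sqrt(2)*t^3 - 76*sqrt(2)*t^2 + 120*t^2 + 96*sqrt(2)*t + 228*t - 288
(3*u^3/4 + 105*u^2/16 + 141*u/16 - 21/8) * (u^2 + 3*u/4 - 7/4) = 3*u^5/4 + 57*u^4/8 + 795*u^3/64 - 15*u^2/2 - 1113*u/64 + 147/32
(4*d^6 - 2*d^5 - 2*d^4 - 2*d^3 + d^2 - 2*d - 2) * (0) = 0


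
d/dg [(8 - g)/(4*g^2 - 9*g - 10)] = 2*(2*g^2 - 32*g + 41)/(16*g^4 - 72*g^3 + g^2 + 180*g + 100)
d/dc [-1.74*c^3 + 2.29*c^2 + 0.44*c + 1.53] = -5.22*c^2 + 4.58*c + 0.44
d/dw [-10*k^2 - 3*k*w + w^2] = -3*k + 2*w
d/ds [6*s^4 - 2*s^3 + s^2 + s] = 24*s^3 - 6*s^2 + 2*s + 1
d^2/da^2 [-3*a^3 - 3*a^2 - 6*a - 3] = -18*a - 6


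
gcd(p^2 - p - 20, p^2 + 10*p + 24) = p + 4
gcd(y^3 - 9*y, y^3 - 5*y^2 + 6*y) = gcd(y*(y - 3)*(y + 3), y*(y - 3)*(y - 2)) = y^2 - 3*y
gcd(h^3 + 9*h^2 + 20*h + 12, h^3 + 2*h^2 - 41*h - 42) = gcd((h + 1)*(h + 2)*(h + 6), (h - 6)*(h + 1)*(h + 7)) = h + 1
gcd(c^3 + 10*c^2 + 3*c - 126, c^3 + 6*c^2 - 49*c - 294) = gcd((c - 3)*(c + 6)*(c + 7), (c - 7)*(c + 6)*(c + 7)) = c^2 + 13*c + 42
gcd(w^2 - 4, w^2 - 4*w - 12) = w + 2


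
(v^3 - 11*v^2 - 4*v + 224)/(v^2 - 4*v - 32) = v - 7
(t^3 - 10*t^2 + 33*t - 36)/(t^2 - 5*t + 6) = (t^2 - 7*t + 12)/(t - 2)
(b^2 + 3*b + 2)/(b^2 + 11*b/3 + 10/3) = 3*(b + 1)/(3*b + 5)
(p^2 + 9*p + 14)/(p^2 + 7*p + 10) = (p + 7)/(p + 5)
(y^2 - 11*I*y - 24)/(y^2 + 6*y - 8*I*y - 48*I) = (y - 3*I)/(y + 6)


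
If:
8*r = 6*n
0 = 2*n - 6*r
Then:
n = 0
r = 0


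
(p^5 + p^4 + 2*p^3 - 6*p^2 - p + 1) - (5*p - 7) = p^5 + p^4 + 2*p^3 - 6*p^2 - 6*p + 8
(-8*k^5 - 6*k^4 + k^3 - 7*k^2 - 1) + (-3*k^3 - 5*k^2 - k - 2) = -8*k^5 - 6*k^4 - 2*k^3 - 12*k^2 - k - 3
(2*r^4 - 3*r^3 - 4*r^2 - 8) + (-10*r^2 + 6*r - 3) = 2*r^4 - 3*r^3 - 14*r^2 + 6*r - 11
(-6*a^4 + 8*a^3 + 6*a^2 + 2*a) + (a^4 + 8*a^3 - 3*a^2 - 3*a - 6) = -5*a^4 + 16*a^3 + 3*a^2 - a - 6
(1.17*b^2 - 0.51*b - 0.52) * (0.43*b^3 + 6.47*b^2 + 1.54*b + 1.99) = 0.5031*b^5 + 7.3506*b^4 - 1.7215*b^3 - 1.8215*b^2 - 1.8157*b - 1.0348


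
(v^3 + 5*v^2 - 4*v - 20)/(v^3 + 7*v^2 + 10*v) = (v - 2)/v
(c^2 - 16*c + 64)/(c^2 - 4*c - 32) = (c - 8)/(c + 4)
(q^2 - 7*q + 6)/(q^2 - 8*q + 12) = (q - 1)/(q - 2)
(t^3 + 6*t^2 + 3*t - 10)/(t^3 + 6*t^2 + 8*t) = (t^2 + 4*t - 5)/(t*(t + 4))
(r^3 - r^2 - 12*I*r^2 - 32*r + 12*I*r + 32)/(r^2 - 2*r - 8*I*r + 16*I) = (r^2 - r*(1 + 4*I) + 4*I)/(r - 2)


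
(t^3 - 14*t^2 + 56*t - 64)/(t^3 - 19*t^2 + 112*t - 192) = (t^2 - 6*t + 8)/(t^2 - 11*t + 24)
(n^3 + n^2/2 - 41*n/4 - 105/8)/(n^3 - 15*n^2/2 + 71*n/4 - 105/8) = (4*n^2 + 16*n + 15)/(4*n^2 - 16*n + 15)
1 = 1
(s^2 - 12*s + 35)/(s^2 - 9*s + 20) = (s - 7)/(s - 4)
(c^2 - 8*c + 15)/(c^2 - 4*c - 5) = (c - 3)/(c + 1)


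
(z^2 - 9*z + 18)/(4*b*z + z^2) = (z^2 - 9*z + 18)/(z*(4*b + z))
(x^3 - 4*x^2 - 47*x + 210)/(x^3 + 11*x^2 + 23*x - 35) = (x^2 - 11*x + 30)/(x^2 + 4*x - 5)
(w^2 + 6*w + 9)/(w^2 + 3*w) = (w + 3)/w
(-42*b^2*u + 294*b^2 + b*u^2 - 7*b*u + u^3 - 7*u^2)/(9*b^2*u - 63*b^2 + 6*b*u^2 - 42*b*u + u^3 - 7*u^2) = (-42*b^2 + b*u + u^2)/(9*b^2 + 6*b*u + u^2)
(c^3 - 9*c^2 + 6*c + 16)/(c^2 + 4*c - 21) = (c^3 - 9*c^2 + 6*c + 16)/(c^2 + 4*c - 21)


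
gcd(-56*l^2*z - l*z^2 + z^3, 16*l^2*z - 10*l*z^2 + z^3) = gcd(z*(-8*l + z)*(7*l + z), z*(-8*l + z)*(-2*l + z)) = -8*l*z + z^2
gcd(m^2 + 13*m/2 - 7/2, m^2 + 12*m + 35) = m + 7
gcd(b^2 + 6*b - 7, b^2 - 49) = b + 7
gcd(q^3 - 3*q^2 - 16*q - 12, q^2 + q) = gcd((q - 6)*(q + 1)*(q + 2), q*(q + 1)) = q + 1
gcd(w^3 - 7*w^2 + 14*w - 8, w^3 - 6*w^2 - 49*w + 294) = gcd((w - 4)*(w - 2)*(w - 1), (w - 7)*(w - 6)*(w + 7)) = 1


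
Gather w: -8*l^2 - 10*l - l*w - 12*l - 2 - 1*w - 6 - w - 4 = -8*l^2 - 22*l + w*(-l - 2) - 12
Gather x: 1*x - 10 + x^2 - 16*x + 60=x^2 - 15*x + 50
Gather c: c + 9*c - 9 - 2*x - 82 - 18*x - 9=10*c - 20*x - 100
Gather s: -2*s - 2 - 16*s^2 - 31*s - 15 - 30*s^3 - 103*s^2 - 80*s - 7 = -30*s^3 - 119*s^2 - 113*s - 24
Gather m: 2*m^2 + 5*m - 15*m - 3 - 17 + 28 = 2*m^2 - 10*m + 8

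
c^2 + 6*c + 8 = (c + 2)*(c + 4)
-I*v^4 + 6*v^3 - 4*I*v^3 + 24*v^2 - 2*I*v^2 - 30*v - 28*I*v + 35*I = (v + 5)*(v - I)*(v + 7*I)*(-I*v + I)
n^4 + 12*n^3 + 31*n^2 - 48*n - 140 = (n - 2)*(n + 2)*(n + 5)*(n + 7)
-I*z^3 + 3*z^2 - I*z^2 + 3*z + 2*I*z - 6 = (z + 2)*(z + 3*I)*(-I*z + I)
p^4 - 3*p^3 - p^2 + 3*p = p*(p - 3)*(p - 1)*(p + 1)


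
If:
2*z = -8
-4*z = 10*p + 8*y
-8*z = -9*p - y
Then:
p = -136/31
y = 232/31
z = -4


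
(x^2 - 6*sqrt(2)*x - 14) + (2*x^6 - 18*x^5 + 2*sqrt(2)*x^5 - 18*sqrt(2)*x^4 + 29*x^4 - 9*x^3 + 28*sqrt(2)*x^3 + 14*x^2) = 2*x^6 - 18*x^5 + 2*sqrt(2)*x^5 - 18*sqrt(2)*x^4 + 29*x^4 - 9*x^3 + 28*sqrt(2)*x^3 + 15*x^2 - 6*sqrt(2)*x - 14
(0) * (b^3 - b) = 0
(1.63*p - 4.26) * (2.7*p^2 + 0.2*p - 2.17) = 4.401*p^3 - 11.176*p^2 - 4.3891*p + 9.2442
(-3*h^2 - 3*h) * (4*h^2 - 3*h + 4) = -12*h^4 - 3*h^3 - 3*h^2 - 12*h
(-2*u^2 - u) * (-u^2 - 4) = 2*u^4 + u^3 + 8*u^2 + 4*u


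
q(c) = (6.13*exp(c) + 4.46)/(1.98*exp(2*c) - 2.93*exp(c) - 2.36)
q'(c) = (6.13*exp(c) + 4.46)*(-3.96*exp(2*c) + 2.93*exp(c))/(1.98*exp(2*c) - 2.93*exp(c) - 2.36)^2 + 6.13*exp(c)/(1.98*exp(2*c) - 2.93*exp(c) - 2.36)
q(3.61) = 0.09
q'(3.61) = -0.09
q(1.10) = 3.41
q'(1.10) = -10.95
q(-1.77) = -1.96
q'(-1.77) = -0.10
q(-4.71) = -1.89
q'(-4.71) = -0.00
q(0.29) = -4.62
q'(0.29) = -8.31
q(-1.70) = -1.97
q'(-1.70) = -0.11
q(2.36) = 0.37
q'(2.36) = -0.46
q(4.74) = 0.03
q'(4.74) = -0.03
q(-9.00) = -1.89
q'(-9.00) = 0.00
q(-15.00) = -1.89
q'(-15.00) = 0.00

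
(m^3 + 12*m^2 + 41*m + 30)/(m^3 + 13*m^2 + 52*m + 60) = (m + 1)/(m + 2)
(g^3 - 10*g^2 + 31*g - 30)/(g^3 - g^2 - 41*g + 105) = (g - 2)/(g + 7)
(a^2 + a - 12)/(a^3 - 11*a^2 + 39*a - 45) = (a + 4)/(a^2 - 8*a + 15)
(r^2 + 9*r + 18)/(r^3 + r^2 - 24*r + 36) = (r + 3)/(r^2 - 5*r + 6)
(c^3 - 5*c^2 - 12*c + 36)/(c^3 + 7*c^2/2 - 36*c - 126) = 2*(c^2 + c - 6)/(2*c^2 + 19*c + 42)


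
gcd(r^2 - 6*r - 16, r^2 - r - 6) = r + 2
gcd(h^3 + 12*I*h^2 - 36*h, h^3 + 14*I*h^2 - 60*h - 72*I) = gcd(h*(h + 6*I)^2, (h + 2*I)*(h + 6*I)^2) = h^2 + 12*I*h - 36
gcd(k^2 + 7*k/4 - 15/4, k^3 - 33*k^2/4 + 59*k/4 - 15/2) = k - 5/4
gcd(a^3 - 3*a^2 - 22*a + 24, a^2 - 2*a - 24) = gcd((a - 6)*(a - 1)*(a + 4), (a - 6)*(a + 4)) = a^2 - 2*a - 24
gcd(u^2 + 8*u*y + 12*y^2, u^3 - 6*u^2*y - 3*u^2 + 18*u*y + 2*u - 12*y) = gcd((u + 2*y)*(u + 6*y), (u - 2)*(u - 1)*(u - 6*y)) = 1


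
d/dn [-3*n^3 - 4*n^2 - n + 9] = -9*n^2 - 8*n - 1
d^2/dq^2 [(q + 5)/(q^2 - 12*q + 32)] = 2*((7 - 3*q)*(q^2 - 12*q + 32) + 4*(q - 6)^2*(q + 5))/(q^2 - 12*q + 32)^3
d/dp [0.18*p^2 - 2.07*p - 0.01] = 0.36*p - 2.07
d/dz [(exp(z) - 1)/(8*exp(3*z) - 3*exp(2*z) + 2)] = (6*(1 - exp(z))*(4*exp(z) - 1)*exp(z) + 8*exp(3*z) - 3*exp(2*z) + 2)*exp(z)/(8*exp(3*z) - 3*exp(2*z) + 2)^2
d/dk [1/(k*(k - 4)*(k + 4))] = (16 - 3*k^2)/(k^2*(k^4 - 32*k^2 + 256))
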